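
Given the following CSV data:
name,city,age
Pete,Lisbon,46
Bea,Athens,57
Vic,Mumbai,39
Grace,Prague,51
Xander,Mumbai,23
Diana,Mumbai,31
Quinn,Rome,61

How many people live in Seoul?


Scanning city column for 'Seoul':
Total matches: 0

ANSWER: 0


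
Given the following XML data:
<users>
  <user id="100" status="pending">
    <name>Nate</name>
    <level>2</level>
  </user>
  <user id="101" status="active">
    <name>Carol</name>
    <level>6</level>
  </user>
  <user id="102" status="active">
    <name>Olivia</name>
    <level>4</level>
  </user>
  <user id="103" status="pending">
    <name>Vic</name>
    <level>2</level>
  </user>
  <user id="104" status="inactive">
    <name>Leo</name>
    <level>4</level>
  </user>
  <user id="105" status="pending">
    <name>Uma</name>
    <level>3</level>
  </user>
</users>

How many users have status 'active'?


Counting users with status='active':
  Carol (id=101) -> MATCH
  Olivia (id=102) -> MATCH
Count: 2

ANSWER: 2


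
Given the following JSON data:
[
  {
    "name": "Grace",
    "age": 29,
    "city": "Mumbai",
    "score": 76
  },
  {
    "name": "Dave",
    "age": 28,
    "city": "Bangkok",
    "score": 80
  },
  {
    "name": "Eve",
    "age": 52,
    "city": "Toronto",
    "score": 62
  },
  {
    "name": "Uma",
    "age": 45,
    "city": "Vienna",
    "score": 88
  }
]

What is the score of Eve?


Looking up record where name = Eve
Record index: 2
Field 'score' = 62

ANSWER: 62


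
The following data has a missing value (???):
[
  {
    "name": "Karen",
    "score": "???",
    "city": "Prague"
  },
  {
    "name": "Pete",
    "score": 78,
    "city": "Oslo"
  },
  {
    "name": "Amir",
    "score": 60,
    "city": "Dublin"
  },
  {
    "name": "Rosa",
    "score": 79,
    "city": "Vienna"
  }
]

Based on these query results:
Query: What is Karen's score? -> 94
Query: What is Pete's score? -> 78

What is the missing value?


The missing value is Karen's score
From query: Karen's score = 94

ANSWER: 94


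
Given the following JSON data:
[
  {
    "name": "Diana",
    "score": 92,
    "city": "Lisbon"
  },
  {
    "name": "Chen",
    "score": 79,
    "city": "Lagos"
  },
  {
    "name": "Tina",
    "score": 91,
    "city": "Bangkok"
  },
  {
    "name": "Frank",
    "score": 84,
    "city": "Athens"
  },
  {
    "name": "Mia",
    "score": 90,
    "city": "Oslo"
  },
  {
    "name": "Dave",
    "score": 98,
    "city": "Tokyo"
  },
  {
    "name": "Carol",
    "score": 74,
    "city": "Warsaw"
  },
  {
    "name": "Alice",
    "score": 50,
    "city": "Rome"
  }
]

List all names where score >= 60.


Filtering records where score >= 60:
  Diana (score=92) -> YES
  Chen (score=79) -> YES
  Tina (score=91) -> YES
  Frank (score=84) -> YES
  Mia (score=90) -> YES
  Dave (score=98) -> YES
  Carol (score=74) -> YES
  Alice (score=50) -> no


ANSWER: Diana, Chen, Tina, Frank, Mia, Dave, Carol


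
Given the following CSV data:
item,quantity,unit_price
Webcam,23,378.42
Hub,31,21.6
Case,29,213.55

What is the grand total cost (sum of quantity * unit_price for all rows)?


Computing row totals:
  Webcam: 23 * 378.42 = 8703.66
  Hub: 31 * 21.6 = 669.6
  Case: 29 * 213.55 = 6192.95
Grand total = 8703.66 + 669.6 + 6192.95 = 15566.21

ANSWER: 15566.21


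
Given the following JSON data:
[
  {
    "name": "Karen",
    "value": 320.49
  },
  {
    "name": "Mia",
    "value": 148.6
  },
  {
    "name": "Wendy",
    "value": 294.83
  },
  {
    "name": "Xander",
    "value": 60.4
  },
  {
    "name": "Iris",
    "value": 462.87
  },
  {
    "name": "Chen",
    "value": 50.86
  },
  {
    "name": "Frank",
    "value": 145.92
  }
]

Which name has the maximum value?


Comparing values:
  Karen: 320.49
  Mia: 148.6
  Wendy: 294.83
  Xander: 60.4
  Iris: 462.87
  Chen: 50.86
  Frank: 145.92
Maximum: Iris (462.87)

ANSWER: Iris


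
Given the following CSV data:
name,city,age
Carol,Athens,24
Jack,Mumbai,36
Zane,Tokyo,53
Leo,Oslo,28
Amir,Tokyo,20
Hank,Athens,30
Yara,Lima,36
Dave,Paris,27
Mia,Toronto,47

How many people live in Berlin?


Scanning city column for 'Berlin':
Total matches: 0

ANSWER: 0


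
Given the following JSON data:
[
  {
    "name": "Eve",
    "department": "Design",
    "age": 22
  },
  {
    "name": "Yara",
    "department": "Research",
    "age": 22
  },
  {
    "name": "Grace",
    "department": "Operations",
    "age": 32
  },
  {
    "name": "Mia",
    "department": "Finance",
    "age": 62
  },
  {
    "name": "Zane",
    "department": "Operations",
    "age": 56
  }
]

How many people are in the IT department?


Scanning records for department = IT
  No matches found
Count: 0

ANSWER: 0


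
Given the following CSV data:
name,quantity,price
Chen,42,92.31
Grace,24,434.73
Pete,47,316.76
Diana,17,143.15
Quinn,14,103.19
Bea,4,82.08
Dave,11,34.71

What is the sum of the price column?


Values in 'price' column:
  Row 1: 92.31
  Row 2: 434.73
  Row 3: 316.76
  Row 4: 143.15
  Row 5: 103.19
  Row 6: 82.08
  Row 7: 34.71
Sum = 92.31 + 434.73 + 316.76 + 143.15 + 103.19 + 82.08 + 34.71 = 1206.93

ANSWER: 1206.93


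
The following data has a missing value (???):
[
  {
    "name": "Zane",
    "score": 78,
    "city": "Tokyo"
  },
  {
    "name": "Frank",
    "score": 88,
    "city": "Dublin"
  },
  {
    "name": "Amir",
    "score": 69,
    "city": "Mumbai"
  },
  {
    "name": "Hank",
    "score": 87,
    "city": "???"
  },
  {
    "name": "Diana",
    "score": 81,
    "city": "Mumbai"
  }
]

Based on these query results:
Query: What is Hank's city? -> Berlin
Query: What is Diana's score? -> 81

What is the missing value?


The missing value is Hank's city
From query: Hank's city = Berlin

ANSWER: Berlin


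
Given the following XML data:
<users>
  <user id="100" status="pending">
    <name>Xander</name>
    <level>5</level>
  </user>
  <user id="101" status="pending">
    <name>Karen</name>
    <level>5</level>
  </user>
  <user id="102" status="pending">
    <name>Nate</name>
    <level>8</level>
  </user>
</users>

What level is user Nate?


Finding user: Nate
<level>8</level>

ANSWER: 8


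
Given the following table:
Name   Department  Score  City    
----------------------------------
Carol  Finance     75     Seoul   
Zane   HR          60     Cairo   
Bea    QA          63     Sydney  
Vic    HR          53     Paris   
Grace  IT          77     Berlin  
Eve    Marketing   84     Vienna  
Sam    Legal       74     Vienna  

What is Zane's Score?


Row 2: Zane
Score = 60

ANSWER: 60


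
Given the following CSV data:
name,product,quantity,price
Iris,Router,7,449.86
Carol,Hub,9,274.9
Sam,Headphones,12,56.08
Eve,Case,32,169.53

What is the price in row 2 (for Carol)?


Row 2: Carol
Column 'price' = 274.9

ANSWER: 274.9


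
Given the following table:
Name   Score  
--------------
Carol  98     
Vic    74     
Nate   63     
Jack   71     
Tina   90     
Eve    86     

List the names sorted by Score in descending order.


Sorting by Score (descending):
  Carol: 98
  Tina: 90
  Eve: 86
  Vic: 74
  Jack: 71
  Nate: 63


ANSWER: Carol, Tina, Eve, Vic, Jack, Nate


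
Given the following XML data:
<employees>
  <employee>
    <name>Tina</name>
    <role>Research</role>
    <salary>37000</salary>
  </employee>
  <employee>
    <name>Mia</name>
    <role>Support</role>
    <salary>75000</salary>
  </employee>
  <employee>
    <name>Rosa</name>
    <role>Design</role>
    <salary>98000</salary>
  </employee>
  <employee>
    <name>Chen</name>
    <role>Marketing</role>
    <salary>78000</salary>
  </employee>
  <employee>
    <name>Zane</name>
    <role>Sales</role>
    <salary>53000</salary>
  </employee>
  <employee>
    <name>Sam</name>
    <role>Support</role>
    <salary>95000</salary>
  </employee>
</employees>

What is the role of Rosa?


Searching for <employee> with <name>Rosa</name>
Found at position 3
<role>Design</role>

ANSWER: Design


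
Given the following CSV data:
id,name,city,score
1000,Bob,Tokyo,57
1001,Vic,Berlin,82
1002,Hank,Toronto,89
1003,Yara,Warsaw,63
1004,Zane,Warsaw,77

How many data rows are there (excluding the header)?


Counting rows (excluding header):
Header: id,name,city,score
Data rows: 5

ANSWER: 5


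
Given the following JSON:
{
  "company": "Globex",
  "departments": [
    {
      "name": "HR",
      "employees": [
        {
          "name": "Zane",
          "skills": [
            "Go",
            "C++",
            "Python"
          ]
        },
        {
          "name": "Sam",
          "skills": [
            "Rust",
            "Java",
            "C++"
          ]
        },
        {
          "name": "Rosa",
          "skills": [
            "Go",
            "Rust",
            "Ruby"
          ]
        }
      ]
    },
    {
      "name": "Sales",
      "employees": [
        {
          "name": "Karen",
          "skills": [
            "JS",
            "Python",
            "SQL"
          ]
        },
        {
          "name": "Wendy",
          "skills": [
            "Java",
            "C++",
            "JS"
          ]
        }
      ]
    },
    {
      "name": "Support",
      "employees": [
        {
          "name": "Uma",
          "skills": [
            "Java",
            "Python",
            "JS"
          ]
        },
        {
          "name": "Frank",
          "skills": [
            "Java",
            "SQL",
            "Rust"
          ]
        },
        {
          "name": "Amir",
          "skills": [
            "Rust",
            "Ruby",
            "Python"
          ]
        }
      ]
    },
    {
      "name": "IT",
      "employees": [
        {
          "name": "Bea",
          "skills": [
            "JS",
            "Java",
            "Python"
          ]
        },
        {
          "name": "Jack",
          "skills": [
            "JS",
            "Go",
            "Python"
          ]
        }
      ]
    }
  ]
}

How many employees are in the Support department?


Path: departments[2].employees
Count: 3

ANSWER: 3


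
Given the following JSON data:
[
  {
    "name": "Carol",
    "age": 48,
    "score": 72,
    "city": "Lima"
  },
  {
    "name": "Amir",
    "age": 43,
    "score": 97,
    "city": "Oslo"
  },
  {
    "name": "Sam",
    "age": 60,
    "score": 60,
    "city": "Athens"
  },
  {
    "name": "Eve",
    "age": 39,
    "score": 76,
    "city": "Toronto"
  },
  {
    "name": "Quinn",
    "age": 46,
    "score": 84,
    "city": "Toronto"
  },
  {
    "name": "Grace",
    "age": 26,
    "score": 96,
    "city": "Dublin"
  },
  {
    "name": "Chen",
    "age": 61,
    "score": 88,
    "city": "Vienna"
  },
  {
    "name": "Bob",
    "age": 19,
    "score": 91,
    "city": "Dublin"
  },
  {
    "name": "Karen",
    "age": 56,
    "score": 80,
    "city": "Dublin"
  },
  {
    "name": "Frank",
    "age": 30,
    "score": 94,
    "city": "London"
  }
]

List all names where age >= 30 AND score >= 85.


Checking both conditions:
  Carol (age=48, score=72) -> no
  Amir (age=43, score=97) -> YES
  Sam (age=60, score=60) -> no
  Eve (age=39, score=76) -> no
  Quinn (age=46, score=84) -> no
  Grace (age=26, score=96) -> no
  Chen (age=61, score=88) -> YES
  Bob (age=19, score=91) -> no
  Karen (age=56, score=80) -> no
  Frank (age=30, score=94) -> YES


ANSWER: Amir, Chen, Frank


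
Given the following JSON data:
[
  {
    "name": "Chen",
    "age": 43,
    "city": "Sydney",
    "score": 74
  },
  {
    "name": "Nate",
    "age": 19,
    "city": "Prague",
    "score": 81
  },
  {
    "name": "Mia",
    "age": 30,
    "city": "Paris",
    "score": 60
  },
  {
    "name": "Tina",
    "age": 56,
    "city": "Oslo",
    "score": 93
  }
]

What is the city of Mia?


Looking up record where name = Mia
Record index: 2
Field 'city' = Paris

ANSWER: Paris


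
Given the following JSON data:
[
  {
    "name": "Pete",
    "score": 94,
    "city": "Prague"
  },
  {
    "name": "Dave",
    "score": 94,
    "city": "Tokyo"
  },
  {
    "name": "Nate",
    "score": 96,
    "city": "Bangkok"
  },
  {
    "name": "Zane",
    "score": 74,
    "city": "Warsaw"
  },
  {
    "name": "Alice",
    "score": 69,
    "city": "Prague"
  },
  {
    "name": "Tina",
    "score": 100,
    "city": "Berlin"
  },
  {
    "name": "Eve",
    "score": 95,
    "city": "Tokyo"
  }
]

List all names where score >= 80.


Filtering records where score >= 80:
  Pete (score=94) -> YES
  Dave (score=94) -> YES
  Nate (score=96) -> YES
  Zane (score=74) -> no
  Alice (score=69) -> no
  Tina (score=100) -> YES
  Eve (score=95) -> YES


ANSWER: Pete, Dave, Nate, Tina, Eve


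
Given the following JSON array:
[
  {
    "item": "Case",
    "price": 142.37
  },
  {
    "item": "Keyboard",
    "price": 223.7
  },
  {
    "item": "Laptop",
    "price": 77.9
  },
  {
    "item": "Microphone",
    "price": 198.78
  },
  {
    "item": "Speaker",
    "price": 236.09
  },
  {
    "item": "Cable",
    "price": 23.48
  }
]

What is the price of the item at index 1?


Array index 1 -> Keyboard
price = 223.7

ANSWER: 223.7


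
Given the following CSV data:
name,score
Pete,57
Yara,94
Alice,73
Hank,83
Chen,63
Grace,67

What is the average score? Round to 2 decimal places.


Scores: 57, 94, 73, 83, 63, 67
Sum = 437
Count = 6
Average = 437 / 6 = 72.83

ANSWER: 72.83


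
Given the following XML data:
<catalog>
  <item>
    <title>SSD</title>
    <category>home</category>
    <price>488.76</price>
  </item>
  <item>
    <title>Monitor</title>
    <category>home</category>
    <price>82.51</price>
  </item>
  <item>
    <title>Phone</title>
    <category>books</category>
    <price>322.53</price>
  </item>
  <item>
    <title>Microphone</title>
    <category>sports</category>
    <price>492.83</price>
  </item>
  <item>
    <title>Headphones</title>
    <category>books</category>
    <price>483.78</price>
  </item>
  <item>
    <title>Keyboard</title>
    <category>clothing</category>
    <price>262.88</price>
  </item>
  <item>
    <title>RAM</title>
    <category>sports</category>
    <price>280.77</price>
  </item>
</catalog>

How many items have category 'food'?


Scanning <item> elements for <category>food</category>:
Count: 0

ANSWER: 0


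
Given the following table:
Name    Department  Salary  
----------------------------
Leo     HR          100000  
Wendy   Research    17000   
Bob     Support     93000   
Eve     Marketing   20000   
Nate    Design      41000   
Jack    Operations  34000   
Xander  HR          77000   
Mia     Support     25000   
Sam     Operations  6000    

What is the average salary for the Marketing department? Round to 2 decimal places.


Marketing department members:
  Eve: 20000
Sum = 20000
Count = 1
Average = 20000 / 1 = 20000.00

ANSWER: 20000.00


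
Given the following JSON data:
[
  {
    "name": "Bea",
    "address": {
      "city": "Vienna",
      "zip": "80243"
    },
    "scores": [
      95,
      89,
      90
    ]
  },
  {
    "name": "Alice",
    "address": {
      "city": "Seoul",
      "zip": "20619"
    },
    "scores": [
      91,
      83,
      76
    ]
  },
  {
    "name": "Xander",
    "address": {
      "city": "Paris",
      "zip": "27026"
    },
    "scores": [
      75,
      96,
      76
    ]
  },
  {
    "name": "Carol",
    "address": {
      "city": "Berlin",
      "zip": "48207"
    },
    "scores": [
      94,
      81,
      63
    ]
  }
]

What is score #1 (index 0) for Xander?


Path: records[2].scores[0]
Value: 75

ANSWER: 75


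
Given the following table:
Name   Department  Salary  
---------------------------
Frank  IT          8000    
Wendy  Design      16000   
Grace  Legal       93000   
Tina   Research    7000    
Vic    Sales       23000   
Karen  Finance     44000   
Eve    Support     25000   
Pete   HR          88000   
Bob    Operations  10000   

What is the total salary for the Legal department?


Legal department members:
  Grace: 93000
Total = 93000 = 93000

ANSWER: 93000


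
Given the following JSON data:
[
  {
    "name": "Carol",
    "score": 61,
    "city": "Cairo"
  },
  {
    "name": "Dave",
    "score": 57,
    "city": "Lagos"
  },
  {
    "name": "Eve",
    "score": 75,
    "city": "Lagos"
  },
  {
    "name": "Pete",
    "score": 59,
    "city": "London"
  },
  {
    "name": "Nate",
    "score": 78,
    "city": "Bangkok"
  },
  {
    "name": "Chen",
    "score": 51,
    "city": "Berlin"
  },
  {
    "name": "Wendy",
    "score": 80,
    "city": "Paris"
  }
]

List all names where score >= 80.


Filtering records where score >= 80:
  Carol (score=61) -> no
  Dave (score=57) -> no
  Eve (score=75) -> no
  Pete (score=59) -> no
  Nate (score=78) -> no
  Chen (score=51) -> no
  Wendy (score=80) -> YES


ANSWER: Wendy


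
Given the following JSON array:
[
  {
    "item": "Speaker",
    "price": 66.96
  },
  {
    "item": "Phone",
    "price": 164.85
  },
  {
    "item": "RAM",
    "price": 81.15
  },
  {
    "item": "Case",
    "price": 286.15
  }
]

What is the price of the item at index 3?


Array index 3 -> Case
price = 286.15

ANSWER: 286.15


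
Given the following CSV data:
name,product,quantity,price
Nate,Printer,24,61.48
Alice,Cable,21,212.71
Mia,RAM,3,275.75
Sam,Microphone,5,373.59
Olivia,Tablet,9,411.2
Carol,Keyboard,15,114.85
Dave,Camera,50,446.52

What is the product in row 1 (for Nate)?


Row 1: Nate
Column 'product' = Printer

ANSWER: Printer


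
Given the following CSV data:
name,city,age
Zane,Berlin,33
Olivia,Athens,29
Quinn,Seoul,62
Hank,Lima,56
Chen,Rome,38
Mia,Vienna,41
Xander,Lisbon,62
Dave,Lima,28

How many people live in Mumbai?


Scanning city column for 'Mumbai':
Total matches: 0

ANSWER: 0


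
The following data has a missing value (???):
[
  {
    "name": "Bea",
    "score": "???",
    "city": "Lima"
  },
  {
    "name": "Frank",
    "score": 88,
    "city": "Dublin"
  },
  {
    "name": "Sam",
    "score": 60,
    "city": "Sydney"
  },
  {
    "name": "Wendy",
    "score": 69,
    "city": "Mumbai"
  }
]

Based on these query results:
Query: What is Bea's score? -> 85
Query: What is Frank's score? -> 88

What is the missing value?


The missing value is Bea's score
From query: Bea's score = 85

ANSWER: 85


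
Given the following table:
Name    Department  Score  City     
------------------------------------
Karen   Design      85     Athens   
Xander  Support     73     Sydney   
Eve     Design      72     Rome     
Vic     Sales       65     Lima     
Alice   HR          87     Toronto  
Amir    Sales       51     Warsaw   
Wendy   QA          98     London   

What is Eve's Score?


Row 3: Eve
Score = 72

ANSWER: 72


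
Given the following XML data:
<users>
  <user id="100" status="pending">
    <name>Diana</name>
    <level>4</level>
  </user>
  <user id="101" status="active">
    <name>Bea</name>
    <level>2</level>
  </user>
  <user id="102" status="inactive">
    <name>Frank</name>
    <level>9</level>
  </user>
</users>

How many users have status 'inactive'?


Counting users with status='inactive':
  Frank (id=102) -> MATCH
Count: 1

ANSWER: 1


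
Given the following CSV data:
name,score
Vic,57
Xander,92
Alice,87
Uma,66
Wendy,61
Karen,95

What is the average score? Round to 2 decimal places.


Scores: 57, 92, 87, 66, 61, 95
Sum = 458
Count = 6
Average = 458 / 6 = 76.33

ANSWER: 76.33


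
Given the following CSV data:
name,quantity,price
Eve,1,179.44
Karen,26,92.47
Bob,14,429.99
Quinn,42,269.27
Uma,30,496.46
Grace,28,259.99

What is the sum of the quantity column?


Values in 'quantity' column:
  Row 1: 1
  Row 2: 26
  Row 3: 14
  Row 4: 42
  Row 5: 30
  Row 6: 28
Sum = 1 + 26 + 14 + 42 + 30 + 28 = 141

ANSWER: 141


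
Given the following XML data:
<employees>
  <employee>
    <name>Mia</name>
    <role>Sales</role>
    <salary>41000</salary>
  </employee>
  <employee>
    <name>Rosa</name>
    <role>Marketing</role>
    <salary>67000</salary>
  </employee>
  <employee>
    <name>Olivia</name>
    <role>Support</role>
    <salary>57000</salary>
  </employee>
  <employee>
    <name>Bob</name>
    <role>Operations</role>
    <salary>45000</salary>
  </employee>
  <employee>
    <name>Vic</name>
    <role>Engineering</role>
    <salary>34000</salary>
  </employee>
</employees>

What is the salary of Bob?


Searching for <employee> with <name>Bob</name>
Found at position 4
<salary>45000</salary>

ANSWER: 45000


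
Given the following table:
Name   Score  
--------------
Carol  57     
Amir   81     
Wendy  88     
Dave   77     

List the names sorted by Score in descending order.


Sorting by Score (descending):
  Wendy: 88
  Amir: 81
  Dave: 77
  Carol: 57


ANSWER: Wendy, Amir, Dave, Carol


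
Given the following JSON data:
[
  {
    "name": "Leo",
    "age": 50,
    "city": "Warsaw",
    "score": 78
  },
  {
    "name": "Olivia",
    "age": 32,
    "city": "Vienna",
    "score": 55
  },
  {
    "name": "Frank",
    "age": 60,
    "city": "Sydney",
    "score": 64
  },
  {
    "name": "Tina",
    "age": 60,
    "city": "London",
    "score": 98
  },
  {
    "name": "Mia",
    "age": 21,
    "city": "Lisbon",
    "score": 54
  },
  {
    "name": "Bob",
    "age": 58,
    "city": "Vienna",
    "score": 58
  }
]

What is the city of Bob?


Looking up record where name = Bob
Record index: 5
Field 'city' = Vienna

ANSWER: Vienna


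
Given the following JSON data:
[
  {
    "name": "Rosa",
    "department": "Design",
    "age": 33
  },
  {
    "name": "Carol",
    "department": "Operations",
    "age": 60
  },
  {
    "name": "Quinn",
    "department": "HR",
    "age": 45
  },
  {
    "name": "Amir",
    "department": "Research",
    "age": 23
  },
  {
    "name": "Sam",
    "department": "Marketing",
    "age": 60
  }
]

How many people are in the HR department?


Scanning records for department = HR
  Record 2: Quinn
Count: 1

ANSWER: 1


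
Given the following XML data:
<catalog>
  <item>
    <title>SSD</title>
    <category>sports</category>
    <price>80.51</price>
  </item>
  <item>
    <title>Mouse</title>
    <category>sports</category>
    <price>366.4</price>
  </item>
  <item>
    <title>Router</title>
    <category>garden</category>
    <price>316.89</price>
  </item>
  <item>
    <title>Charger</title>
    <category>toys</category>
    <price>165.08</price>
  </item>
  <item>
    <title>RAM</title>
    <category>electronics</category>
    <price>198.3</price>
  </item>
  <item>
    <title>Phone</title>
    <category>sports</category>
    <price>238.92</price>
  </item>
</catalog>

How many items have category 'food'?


Scanning <item> elements for <category>food</category>:
Count: 0

ANSWER: 0


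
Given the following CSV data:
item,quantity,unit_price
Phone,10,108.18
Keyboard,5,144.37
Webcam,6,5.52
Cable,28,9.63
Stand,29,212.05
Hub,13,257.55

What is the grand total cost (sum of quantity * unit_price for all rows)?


Computing row totals:
  Phone: 10 * 108.18 = 1081.8
  Keyboard: 5 * 144.37 = 721.85
  Webcam: 6 * 5.52 = 33.12
  Cable: 28 * 9.63 = 269.64
  Stand: 29 * 212.05 = 6149.45
  Hub: 13 * 257.55 = 3348.15
Grand total = 1081.8 + 721.85 + 33.12 + 269.64 + 6149.45 + 3348.15 = 11604.01

ANSWER: 11604.01


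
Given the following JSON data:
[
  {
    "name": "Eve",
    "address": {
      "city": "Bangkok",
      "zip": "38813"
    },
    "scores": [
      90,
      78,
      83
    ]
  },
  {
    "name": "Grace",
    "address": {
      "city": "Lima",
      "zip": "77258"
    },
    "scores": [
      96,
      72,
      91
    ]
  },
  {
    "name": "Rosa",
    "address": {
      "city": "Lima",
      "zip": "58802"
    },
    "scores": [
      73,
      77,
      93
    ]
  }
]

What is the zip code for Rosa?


Path: records[2].address.zip
Value: 58802

ANSWER: 58802


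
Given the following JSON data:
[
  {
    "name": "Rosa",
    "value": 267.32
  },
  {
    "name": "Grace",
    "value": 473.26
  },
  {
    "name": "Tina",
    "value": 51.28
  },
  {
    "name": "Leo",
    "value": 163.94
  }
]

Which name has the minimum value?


Comparing values:
  Rosa: 267.32
  Grace: 473.26
  Tina: 51.28
  Leo: 163.94
Minimum: Tina (51.28)

ANSWER: Tina


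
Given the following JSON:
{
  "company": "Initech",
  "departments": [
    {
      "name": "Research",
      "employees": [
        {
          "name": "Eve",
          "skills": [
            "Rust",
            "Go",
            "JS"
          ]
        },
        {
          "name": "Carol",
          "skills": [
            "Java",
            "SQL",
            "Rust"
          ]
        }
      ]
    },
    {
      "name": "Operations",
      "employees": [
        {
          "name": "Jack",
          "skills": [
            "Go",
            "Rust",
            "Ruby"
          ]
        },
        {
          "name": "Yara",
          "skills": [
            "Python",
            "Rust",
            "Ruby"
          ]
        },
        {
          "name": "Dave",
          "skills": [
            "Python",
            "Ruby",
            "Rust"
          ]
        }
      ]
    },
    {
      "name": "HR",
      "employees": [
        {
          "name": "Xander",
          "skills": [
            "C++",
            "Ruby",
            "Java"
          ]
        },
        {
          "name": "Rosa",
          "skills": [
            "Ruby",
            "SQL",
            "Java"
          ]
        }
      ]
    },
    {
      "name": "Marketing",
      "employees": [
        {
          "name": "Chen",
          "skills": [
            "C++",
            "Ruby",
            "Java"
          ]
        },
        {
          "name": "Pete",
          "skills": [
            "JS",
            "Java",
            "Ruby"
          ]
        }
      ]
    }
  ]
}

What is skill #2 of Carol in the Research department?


Path: departments[0].employees[1].skills[1]
Value: SQL

ANSWER: SQL


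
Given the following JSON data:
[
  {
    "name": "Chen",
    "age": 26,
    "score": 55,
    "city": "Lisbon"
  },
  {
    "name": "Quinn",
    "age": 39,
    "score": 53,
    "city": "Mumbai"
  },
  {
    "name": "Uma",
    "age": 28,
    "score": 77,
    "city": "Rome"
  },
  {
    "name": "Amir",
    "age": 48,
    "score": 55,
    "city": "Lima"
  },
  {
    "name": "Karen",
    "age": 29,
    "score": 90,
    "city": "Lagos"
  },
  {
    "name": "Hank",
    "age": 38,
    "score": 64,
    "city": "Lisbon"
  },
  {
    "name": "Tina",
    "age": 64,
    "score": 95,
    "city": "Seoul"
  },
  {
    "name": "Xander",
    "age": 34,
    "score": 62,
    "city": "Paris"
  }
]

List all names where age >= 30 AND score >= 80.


Checking both conditions:
  Chen (age=26, score=55) -> no
  Quinn (age=39, score=53) -> no
  Uma (age=28, score=77) -> no
  Amir (age=48, score=55) -> no
  Karen (age=29, score=90) -> no
  Hank (age=38, score=64) -> no
  Tina (age=64, score=95) -> YES
  Xander (age=34, score=62) -> no


ANSWER: Tina


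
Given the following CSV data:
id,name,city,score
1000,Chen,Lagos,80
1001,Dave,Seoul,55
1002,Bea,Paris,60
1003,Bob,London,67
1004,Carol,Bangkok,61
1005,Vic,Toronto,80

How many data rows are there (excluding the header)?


Counting rows (excluding header):
Header: id,name,city,score
Data rows: 6

ANSWER: 6


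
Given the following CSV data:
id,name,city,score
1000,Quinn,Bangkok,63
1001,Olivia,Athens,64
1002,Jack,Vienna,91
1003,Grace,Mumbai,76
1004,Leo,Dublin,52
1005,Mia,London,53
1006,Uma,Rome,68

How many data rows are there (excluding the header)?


Counting rows (excluding header):
Header: id,name,city,score
Data rows: 7

ANSWER: 7


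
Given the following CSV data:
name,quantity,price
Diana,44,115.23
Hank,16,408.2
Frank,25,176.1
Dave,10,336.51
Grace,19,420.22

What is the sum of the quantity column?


Values in 'quantity' column:
  Row 1: 44
  Row 2: 16
  Row 3: 25
  Row 4: 10
  Row 5: 19
Sum = 44 + 16 + 25 + 10 + 19 = 114

ANSWER: 114


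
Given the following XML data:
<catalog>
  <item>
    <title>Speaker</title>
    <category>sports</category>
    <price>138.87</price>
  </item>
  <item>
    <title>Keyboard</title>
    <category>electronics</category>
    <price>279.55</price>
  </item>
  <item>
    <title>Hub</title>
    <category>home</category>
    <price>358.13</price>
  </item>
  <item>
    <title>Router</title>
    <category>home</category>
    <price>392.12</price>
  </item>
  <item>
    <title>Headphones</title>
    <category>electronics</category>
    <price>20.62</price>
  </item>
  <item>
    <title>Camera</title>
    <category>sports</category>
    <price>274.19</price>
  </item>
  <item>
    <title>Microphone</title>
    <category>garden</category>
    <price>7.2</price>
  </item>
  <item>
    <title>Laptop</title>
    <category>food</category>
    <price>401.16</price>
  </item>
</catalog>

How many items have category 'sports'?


Scanning <item> elements for <category>sports</category>:
  Item 1: Speaker -> MATCH
  Item 6: Camera -> MATCH
Count: 2

ANSWER: 2


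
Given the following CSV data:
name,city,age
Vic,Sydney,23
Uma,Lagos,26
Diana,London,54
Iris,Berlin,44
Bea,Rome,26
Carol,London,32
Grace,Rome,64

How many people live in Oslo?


Scanning city column for 'Oslo':
Total matches: 0

ANSWER: 0


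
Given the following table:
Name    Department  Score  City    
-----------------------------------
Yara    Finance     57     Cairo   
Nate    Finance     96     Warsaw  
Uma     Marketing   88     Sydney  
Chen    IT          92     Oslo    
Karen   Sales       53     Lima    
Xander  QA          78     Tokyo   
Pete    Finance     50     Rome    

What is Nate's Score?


Row 2: Nate
Score = 96

ANSWER: 96


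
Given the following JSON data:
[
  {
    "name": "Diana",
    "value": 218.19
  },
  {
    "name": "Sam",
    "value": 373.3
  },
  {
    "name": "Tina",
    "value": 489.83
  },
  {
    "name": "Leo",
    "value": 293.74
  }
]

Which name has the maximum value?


Comparing values:
  Diana: 218.19
  Sam: 373.3
  Tina: 489.83
  Leo: 293.74
Maximum: Tina (489.83)

ANSWER: Tina


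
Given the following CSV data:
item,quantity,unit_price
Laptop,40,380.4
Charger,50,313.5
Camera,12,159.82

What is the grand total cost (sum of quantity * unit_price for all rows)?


Computing row totals:
  Laptop: 40 * 380.4 = 15216.0
  Charger: 50 * 313.5 = 15675.0
  Camera: 12 * 159.82 = 1917.84
Grand total = 15216.0 + 15675.0 + 1917.84 = 32808.84

ANSWER: 32808.84


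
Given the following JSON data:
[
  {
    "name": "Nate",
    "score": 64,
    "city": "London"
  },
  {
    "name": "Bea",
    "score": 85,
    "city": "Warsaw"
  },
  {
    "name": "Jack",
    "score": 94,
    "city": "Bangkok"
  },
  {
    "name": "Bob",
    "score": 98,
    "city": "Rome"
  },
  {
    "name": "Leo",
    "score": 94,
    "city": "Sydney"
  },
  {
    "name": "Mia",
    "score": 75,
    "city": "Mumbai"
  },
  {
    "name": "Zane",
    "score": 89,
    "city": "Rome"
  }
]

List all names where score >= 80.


Filtering records where score >= 80:
  Nate (score=64) -> no
  Bea (score=85) -> YES
  Jack (score=94) -> YES
  Bob (score=98) -> YES
  Leo (score=94) -> YES
  Mia (score=75) -> no
  Zane (score=89) -> YES


ANSWER: Bea, Jack, Bob, Leo, Zane


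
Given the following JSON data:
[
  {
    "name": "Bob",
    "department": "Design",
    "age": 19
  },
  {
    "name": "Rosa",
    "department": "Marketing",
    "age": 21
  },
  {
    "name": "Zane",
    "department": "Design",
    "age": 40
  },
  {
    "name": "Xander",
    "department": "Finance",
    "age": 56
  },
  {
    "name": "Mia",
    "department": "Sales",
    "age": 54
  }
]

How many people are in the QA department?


Scanning records for department = QA
  No matches found
Count: 0

ANSWER: 0


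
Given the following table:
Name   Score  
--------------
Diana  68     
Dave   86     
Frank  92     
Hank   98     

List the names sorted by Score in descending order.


Sorting by Score (descending):
  Hank: 98
  Frank: 92
  Dave: 86
  Diana: 68


ANSWER: Hank, Frank, Dave, Diana


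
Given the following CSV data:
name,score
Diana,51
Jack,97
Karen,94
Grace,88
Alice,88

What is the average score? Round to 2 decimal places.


Scores: 51, 97, 94, 88, 88
Sum = 418
Count = 5
Average = 418 / 5 = 83.60

ANSWER: 83.60


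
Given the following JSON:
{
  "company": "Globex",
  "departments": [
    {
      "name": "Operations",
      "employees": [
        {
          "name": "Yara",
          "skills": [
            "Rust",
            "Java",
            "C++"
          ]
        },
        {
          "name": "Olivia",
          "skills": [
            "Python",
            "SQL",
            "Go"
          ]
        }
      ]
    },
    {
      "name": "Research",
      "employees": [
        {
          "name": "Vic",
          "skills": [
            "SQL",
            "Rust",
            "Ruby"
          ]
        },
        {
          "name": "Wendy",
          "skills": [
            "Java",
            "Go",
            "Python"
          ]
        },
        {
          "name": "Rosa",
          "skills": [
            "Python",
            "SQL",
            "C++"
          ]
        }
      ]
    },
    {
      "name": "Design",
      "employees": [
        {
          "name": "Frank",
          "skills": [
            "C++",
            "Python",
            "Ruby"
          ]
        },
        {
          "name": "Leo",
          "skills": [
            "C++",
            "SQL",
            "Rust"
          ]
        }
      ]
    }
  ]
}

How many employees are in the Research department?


Path: departments[1].employees
Count: 3

ANSWER: 3


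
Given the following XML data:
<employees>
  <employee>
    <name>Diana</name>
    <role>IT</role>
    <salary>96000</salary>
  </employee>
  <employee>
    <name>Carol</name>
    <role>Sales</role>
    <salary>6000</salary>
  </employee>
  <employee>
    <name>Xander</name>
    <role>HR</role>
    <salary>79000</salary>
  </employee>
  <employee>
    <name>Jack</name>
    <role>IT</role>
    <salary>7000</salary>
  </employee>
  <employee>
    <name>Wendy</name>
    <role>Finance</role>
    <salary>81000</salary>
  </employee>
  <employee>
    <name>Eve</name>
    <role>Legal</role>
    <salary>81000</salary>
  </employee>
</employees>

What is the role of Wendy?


Searching for <employee> with <name>Wendy</name>
Found at position 5
<role>Finance</role>

ANSWER: Finance


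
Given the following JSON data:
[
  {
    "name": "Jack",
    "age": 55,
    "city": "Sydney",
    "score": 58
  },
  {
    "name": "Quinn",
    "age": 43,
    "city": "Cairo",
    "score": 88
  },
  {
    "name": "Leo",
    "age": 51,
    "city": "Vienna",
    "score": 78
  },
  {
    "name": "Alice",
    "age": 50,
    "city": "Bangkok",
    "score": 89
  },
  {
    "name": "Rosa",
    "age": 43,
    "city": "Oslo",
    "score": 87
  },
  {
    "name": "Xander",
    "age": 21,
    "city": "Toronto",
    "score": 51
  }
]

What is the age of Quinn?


Looking up record where name = Quinn
Record index: 1
Field 'age' = 43

ANSWER: 43


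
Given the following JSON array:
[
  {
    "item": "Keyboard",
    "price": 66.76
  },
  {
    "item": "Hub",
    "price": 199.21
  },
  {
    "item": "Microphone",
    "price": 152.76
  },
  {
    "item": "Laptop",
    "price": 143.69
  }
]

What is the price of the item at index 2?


Array index 2 -> Microphone
price = 152.76

ANSWER: 152.76


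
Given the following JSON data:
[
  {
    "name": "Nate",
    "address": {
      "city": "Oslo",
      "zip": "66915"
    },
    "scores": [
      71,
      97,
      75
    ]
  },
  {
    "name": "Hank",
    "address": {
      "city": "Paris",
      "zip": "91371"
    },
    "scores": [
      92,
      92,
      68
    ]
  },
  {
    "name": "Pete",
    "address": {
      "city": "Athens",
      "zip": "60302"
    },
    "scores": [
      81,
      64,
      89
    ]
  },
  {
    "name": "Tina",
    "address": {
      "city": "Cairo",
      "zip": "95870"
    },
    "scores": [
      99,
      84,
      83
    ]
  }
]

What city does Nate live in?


Path: records[0].address.city
Value: Oslo

ANSWER: Oslo


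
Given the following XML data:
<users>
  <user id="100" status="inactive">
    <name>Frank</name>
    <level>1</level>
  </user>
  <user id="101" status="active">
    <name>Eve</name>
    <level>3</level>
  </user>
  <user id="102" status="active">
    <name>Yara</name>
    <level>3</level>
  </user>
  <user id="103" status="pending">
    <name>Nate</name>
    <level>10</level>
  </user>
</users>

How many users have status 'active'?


Counting users with status='active':
  Eve (id=101) -> MATCH
  Yara (id=102) -> MATCH
Count: 2

ANSWER: 2


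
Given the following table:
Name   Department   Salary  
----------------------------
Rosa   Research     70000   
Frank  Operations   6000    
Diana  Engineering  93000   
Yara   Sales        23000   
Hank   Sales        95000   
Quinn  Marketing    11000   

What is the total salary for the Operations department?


Operations department members:
  Frank: 6000
Total = 6000 = 6000

ANSWER: 6000


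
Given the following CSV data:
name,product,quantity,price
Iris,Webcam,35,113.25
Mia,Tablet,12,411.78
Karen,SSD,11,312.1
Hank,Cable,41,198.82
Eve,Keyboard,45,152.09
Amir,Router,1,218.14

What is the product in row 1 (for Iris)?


Row 1: Iris
Column 'product' = Webcam

ANSWER: Webcam


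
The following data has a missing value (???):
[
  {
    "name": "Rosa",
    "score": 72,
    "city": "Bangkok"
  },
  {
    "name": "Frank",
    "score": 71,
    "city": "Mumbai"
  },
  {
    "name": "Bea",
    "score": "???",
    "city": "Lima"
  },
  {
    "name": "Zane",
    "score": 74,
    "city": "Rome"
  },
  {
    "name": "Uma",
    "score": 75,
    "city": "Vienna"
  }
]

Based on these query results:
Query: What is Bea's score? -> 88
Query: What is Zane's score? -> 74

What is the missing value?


The missing value is Bea's score
From query: Bea's score = 88

ANSWER: 88


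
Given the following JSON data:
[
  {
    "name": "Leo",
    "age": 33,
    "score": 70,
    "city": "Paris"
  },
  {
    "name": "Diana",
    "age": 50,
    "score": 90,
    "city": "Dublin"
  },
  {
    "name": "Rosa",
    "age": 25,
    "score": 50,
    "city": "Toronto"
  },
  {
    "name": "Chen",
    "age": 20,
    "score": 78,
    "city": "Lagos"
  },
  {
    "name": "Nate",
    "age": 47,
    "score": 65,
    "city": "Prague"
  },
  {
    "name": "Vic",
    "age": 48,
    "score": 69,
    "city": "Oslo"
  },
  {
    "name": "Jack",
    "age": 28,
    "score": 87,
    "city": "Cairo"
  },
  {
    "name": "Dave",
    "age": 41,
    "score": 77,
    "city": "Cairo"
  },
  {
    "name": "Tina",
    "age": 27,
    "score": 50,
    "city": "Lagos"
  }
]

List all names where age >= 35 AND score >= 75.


Checking both conditions:
  Leo (age=33, score=70) -> no
  Diana (age=50, score=90) -> YES
  Rosa (age=25, score=50) -> no
  Chen (age=20, score=78) -> no
  Nate (age=47, score=65) -> no
  Vic (age=48, score=69) -> no
  Jack (age=28, score=87) -> no
  Dave (age=41, score=77) -> YES
  Tina (age=27, score=50) -> no


ANSWER: Diana, Dave


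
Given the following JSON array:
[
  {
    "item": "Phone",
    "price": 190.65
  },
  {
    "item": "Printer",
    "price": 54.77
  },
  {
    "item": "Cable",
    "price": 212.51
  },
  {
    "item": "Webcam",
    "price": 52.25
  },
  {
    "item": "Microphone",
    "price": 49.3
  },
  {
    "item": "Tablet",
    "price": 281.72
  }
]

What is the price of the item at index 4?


Array index 4 -> Microphone
price = 49.3

ANSWER: 49.3


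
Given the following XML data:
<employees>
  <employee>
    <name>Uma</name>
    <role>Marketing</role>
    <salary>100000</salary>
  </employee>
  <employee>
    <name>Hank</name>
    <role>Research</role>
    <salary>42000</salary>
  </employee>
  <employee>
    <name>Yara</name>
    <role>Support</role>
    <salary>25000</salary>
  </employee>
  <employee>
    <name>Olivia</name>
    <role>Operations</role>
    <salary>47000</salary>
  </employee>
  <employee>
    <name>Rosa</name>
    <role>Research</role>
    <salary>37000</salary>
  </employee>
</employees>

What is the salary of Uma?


Searching for <employee> with <name>Uma</name>
Found at position 1
<salary>100000</salary>

ANSWER: 100000


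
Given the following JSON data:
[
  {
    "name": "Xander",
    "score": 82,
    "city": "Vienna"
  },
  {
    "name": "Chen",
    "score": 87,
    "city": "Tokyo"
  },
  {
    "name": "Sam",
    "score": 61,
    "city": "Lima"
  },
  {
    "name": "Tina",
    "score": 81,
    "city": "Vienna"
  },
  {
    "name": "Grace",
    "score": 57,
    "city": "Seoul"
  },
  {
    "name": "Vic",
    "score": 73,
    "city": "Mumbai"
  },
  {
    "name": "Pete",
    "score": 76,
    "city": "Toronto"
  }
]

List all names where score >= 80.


Filtering records where score >= 80:
  Xander (score=82) -> YES
  Chen (score=87) -> YES
  Sam (score=61) -> no
  Tina (score=81) -> YES
  Grace (score=57) -> no
  Vic (score=73) -> no
  Pete (score=76) -> no


ANSWER: Xander, Chen, Tina
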